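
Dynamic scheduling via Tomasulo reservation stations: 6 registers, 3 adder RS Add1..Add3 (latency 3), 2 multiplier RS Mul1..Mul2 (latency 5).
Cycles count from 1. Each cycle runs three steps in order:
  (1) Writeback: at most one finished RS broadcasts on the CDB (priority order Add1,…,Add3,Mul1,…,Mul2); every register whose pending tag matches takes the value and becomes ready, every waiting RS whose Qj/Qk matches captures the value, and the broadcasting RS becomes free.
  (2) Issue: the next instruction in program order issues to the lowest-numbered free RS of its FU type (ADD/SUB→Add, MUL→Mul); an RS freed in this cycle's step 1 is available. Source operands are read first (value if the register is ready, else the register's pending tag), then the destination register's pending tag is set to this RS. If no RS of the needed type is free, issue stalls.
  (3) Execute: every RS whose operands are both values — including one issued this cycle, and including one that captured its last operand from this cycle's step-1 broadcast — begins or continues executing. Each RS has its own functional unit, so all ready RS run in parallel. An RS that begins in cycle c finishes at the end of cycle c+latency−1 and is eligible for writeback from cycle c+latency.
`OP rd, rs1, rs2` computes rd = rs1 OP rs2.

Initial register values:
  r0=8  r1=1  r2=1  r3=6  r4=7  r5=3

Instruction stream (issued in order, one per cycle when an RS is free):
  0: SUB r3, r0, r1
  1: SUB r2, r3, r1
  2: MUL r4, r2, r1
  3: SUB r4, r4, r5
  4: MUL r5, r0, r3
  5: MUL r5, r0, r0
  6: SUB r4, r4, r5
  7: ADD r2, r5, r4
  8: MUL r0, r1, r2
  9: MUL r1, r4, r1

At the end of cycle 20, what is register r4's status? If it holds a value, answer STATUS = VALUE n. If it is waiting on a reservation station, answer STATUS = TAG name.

c1: issue SUB r3<-Add1 | r0:8,r1:1,r2:1,r3:Add1,r4:7,r5:3
c2: issue SUB r2<-Add2 | r0:8,r1:1,r2:Add2,r3:Add1,r4:7,r5:3
c3: issue MUL r4<-Mul1 | r0:8,r1:1,r2:Add2,r3:Add1,r4:Mul1,r5:3
c4: CDB Add1=7; issue SUB r4<-Add1 | r0:8,r1:1,r2:Add2,r3:7,r4:Add1,r5:3
c5: issue MUL r5<-Mul2 | r0:8,r1:1,r2:Add2,r3:7,r4:Add1,r5:Mul2
c6: stall | r0:8,r1:1,r2:Add2,r3:7,r4:Add1,r5:Mul2
c7: CDB Add2=6; stall | r0:8,r1:1,r2:6,r3:7,r4:Add1,r5:Mul2
c8: stall | r0:8,r1:1,r2:6,r3:7,r4:Add1,r5:Mul2
c9: stall | r0:8,r1:1,r2:6,r3:7,r4:Add1,r5:Mul2
c10: CDB Mul2=56; issue MUL r5<-Mul2 | r0:8,r1:1,r2:6,r3:7,r4:Add1,r5:Mul2
c11: issue SUB r4<-Add2 | r0:8,r1:1,r2:6,r3:7,r4:Add2,r5:Mul2
c12: CDB Mul1=6; issue ADD r2<-Add3 | r0:8,r1:1,r2:Add3,r3:7,r4:Add2,r5:Mul2
c13: issue MUL r0<-Mul1 | r0:Mul1,r1:1,r2:Add3,r3:7,r4:Add2,r5:Mul2
c14: stall | r0:Mul1,r1:1,r2:Add3,r3:7,r4:Add2,r5:Mul2
c15: CDB Add1=3; stall | r0:Mul1,r1:1,r2:Add3,r3:7,r4:Add2,r5:Mul2
c16: CDB Mul2=64; issue MUL r1<-Mul2 | r0:Mul1,r1:Mul2,r2:Add3,r3:7,r4:Add2,r5:64
c17: - | r0:Mul1,r1:Mul2,r2:Add3,r3:7,r4:Add2,r5:64
c18: - | r0:Mul1,r1:Mul2,r2:Add3,r3:7,r4:Add2,r5:64
c19: CDB Add2=-61 | r0:Mul1,r1:Mul2,r2:Add3,r3:7,r4:-61,r5:64
c20: - | r0:Mul1,r1:Mul2,r2:Add3,r3:7,r4:-61,r5:64

STATUS = VALUE -61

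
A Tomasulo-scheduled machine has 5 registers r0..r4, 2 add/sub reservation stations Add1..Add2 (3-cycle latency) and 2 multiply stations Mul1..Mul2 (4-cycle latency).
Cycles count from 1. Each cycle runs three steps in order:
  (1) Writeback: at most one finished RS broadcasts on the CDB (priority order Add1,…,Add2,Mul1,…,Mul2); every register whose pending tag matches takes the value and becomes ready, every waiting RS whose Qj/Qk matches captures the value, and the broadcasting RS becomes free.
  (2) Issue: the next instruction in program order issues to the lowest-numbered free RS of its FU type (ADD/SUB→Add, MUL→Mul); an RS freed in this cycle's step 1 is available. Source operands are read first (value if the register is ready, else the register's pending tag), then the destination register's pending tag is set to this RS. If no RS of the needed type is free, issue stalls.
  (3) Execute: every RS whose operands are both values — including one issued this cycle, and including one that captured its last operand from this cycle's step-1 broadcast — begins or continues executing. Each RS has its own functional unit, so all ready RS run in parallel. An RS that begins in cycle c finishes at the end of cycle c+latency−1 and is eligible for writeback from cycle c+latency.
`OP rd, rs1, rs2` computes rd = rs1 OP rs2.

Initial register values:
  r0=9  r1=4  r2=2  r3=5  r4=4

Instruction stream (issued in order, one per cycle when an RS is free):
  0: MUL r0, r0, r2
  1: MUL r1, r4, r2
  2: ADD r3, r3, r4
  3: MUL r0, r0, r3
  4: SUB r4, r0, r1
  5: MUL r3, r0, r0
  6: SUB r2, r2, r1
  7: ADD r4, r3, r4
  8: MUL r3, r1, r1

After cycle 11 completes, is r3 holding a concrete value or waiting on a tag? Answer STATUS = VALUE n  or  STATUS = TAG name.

  c1: issue MUL r0<-Mul1  regs: r0:Mul1,r1:4,r2:2,r3:5,r4:4
  c2: issue MUL r1<-Mul2  regs: r0:Mul1,r1:Mul2,r2:2,r3:5,r4:4
  c3: issue ADD r3<-Add1  regs: r0:Mul1,r1:Mul2,r2:2,r3:Add1,r4:4
  c4: stall  regs: r0:Mul1,r1:Mul2,r2:2,r3:Add1,r4:4
  c5: CDB Mul1=18; issue MUL r0<-Mul1  regs: r0:Mul1,r1:Mul2,r2:2,r3:Add1,r4:4
  c6: CDB Add1=9; issue SUB r4<-Add1  regs: r0:Mul1,r1:Mul2,r2:2,r3:9,r4:Add1
  c7: CDB Mul2=8; issue MUL r3<-Mul2  regs: r0:Mul1,r1:8,r2:2,r3:Mul2,r4:Add1
  c8: issue SUB r2<-Add2  regs: r0:Mul1,r1:8,r2:Add2,r3:Mul2,r4:Add1
  c9: stall  regs: r0:Mul1,r1:8,r2:Add2,r3:Mul2,r4:Add1
  c10: CDB Mul1=162; stall  regs: r0:162,r1:8,r2:Add2,r3:Mul2,r4:Add1
  c11: CDB Add2=-6; issue ADD r4<-Add2  regs: r0:162,r1:8,r2:-6,r3:Mul2,r4:Add2

STATUS = TAG Mul2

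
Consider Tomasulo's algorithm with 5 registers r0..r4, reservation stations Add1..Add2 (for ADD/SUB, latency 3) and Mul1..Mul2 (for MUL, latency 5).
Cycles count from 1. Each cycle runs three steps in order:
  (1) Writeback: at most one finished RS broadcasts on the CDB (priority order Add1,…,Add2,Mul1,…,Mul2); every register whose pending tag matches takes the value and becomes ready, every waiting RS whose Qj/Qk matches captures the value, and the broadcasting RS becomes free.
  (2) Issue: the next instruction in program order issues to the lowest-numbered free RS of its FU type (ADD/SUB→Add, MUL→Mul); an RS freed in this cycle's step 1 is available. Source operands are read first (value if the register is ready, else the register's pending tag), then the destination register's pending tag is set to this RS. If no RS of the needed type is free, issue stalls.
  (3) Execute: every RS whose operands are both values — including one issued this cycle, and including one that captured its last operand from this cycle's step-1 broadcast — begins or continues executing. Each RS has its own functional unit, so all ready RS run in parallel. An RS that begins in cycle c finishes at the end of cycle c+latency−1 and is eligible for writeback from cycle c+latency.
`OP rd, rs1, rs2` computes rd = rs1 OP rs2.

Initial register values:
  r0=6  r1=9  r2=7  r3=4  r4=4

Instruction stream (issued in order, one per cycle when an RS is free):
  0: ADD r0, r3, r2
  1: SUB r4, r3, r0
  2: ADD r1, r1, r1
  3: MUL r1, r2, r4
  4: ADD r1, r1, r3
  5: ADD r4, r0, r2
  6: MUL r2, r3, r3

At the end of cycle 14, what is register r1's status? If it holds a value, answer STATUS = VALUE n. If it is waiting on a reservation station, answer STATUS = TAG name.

STATUS = TAG Add1

c1: issue ADD r0<-Add1 | r0:Add1,r1:9,r2:7,r3:4,r4:4
c2: issue SUB r4<-Add2 | r0:Add1,r1:9,r2:7,r3:4,r4:Add2
c3: stall | r0:Add1,r1:9,r2:7,r3:4,r4:Add2
c4: CDB Add1=11; issue ADD r1<-Add1 | r0:11,r1:Add1,r2:7,r3:4,r4:Add2
c5: issue MUL r1<-Mul1 | r0:11,r1:Mul1,r2:7,r3:4,r4:Add2
c6: stall | r0:11,r1:Mul1,r2:7,r3:4,r4:Add2
c7: CDB Add1=18; issue ADD r1<-Add1 | r0:11,r1:Add1,r2:7,r3:4,r4:Add2
c8: CDB Add2=-7; issue ADD r4<-Add2 | r0:11,r1:Add1,r2:7,r3:4,r4:Add2
c9: issue MUL r2<-Mul2 | r0:11,r1:Add1,r2:Mul2,r3:4,r4:Add2
c10: - | r0:11,r1:Add1,r2:Mul2,r3:4,r4:Add2
c11: CDB Add2=18 | r0:11,r1:Add1,r2:Mul2,r3:4,r4:18
c12: - | r0:11,r1:Add1,r2:Mul2,r3:4,r4:18
c13: CDB Mul1=-49 | r0:11,r1:Add1,r2:Mul2,r3:4,r4:18
c14: CDB Mul2=16 | r0:11,r1:Add1,r2:16,r3:4,r4:18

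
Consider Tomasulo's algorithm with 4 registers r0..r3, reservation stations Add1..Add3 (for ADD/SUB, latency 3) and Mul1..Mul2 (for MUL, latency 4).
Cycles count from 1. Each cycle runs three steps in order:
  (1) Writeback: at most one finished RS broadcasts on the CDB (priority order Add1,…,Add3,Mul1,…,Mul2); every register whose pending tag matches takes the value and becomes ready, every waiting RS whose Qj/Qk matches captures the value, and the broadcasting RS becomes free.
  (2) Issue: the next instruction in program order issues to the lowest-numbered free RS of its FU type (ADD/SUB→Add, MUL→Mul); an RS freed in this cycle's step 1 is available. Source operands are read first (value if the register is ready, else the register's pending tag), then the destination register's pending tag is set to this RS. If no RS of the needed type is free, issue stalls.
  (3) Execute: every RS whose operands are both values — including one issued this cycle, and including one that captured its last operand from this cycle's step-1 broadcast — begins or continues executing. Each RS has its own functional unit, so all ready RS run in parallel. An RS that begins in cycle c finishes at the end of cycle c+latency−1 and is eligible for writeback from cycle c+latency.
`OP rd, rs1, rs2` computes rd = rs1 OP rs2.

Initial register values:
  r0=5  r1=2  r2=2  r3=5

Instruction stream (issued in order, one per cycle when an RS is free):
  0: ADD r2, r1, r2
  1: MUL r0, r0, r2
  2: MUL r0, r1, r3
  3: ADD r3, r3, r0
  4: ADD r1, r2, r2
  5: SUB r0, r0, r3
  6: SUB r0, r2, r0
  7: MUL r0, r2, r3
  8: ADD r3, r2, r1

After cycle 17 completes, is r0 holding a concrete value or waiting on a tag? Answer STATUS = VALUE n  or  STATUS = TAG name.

  c1: issue ADD r2<-Add1  regs: r0:5,r1:2,r2:Add1,r3:5
  c2: issue MUL r0<-Mul1  regs: r0:Mul1,r1:2,r2:Add1,r3:5
  c3: issue MUL r0<-Mul2  regs: r0:Mul2,r1:2,r2:Add1,r3:5
  c4: CDB Add1=4; issue ADD r3<-Add1  regs: r0:Mul2,r1:2,r2:4,r3:Add1
  c5: issue ADD r1<-Add2  regs: r0:Mul2,r1:Add2,r2:4,r3:Add1
  c6: issue SUB r0<-Add3  regs: r0:Add3,r1:Add2,r2:4,r3:Add1
  c7: CDB Mul2=10; stall  regs: r0:Add3,r1:Add2,r2:4,r3:Add1
  c8: CDB Add2=8; issue SUB r0<-Add2  regs: r0:Add2,r1:8,r2:4,r3:Add1
  c9: CDB Mul1=20; issue MUL r0<-Mul1  regs: r0:Mul1,r1:8,r2:4,r3:Add1
  c10: CDB Add1=15; issue ADD r3<-Add1  regs: r0:Mul1,r1:8,r2:4,r3:Add1
  c11: -  regs: r0:Mul1,r1:8,r2:4,r3:Add1
  c12: -  regs: r0:Mul1,r1:8,r2:4,r3:Add1
  c13: CDB Add1=12  regs: r0:Mul1,r1:8,r2:4,r3:12
  c14: CDB Add3=-5  regs: r0:Mul1,r1:8,r2:4,r3:12
  c15: CDB Mul1=60  regs: r0:60,r1:8,r2:4,r3:12
  c16: -  regs: r0:60,r1:8,r2:4,r3:12
  c17: CDB Add2=9  regs: r0:60,r1:8,r2:4,r3:12

STATUS = VALUE 60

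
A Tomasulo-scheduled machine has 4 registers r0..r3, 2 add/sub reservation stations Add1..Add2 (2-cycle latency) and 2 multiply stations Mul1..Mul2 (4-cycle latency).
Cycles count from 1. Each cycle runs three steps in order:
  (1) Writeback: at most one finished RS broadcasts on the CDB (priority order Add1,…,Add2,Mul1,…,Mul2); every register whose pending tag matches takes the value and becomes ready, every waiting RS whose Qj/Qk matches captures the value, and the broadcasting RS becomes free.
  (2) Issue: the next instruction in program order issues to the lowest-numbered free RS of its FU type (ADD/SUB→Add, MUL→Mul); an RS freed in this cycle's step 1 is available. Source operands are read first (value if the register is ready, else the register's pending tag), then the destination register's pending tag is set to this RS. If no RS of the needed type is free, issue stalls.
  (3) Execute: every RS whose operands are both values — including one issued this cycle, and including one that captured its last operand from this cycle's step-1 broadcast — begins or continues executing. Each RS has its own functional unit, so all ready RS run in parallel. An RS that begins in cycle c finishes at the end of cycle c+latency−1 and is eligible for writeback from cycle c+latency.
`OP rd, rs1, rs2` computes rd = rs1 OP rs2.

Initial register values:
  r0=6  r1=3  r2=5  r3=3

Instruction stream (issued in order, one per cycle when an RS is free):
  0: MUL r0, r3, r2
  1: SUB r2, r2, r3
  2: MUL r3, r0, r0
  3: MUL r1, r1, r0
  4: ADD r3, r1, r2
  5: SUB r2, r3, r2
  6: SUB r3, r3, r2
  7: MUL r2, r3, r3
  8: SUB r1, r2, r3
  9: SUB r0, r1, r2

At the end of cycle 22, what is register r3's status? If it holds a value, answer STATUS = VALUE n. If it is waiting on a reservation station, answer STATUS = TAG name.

c1: issue MUL r0<-Mul1 | r0:Mul1,r1:3,r2:5,r3:3
c2: issue SUB r2<-Add1 | r0:Mul1,r1:3,r2:Add1,r3:3
c3: issue MUL r3<-Mul2 | r0:Mul1,r1:3,r2:Add1,r3:Mul2
c4: CDB Add1=2; stall | r0:Mul1,r1:3,r2:2,r3:Mul2
c5: CDB Mul1=15; issue MUL r1<-Mul1 | r0:15,r1:Mul1,r2:2,r3:Mul2
c6: issue ADD r3<-Add1 | r0:15,r1:Mul1,r2:2,r3:Add1
c7: issue SUB r2<-Add2 | r0:15,r1:Mul1,r2:Add2,r3:Add1
c8: stall | r0:15,r1:Mul1,r2:Add2,r3:Add1
c9: CDB Mul1=45; stall | r0:15,r1:45,r2:Add2,r3:Add1
c10: CDB Mul2=225; stall | r0:15,r1:45,r2:Add2,r3:Add1
c11: CDB Add1=47; issue SUB r3<-Add1 | r0:15,r1:45,r2:Add2,r3:Add1
c12: issue MUL r2<-Mul1 | r0:15,r1:45,r2:Mul1,r3:Add1
c13: CDB Add2=45; issue SUB r1<-Add2 | r0:15,r1:Add2,r2:Mul1,r3:Add1
c14: stall | r0:15,r1:Add2,r2:Mul1,r3:Add1
c15: CDB Add1=2; issue SUB r0<-Add1 | r0:Add1,r1:Add2,r2:Mul1,r3:2
c16: - | r0:Add1,r1:Add2,r2:Mul1,r3:2
c17: - | r0:Add1,r1:Add2,r2:Mul1,r3:2
c18: - | r0:Add1,r1:Add2,r2:Mul1,r3:2
c19: CDB Mul1=4 | r0:Add1,r1:Add2,r2:4,r3:2
c20: - | r0:Add1,r1:Add2,r2:4,r3:2
c21: CDB Add2=2 | r0:Add1,r1:2,r2:4,r3:2
c22: - | r0:Add1,r1:2,r2:4,r3:2

STATUS = VALUE 2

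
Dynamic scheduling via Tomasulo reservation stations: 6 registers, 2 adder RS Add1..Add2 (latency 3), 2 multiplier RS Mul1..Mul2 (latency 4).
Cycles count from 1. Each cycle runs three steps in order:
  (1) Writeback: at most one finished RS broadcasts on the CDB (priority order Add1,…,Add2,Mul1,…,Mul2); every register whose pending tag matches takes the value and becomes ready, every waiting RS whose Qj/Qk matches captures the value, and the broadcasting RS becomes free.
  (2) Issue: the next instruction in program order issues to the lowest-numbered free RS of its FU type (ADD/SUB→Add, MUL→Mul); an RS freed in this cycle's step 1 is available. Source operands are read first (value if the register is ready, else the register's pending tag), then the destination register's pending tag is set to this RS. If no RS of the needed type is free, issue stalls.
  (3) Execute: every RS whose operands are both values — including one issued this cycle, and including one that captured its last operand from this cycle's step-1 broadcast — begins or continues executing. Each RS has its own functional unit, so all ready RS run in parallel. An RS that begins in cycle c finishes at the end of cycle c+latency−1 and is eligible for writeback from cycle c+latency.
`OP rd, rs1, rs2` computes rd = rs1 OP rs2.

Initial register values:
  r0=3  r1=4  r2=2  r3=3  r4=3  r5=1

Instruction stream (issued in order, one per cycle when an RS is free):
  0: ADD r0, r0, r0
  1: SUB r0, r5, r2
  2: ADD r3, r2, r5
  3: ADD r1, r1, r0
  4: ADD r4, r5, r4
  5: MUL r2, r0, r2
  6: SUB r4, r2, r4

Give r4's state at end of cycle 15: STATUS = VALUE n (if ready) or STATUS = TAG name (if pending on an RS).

STATUS = VALUE -6

c1: issue ADD r0<-Add1 | r0:Add1,r1:4,r2:2,r3:3,r4:3,r5:1
c2: issue SUB r0<-Add2 | r0:Add2,r1:4,r2:2,r3:3,r4:3,r5:1
c3: stall | r0:Add2,r1:4,r2:2,r3:3,r4:3,r5:1
c4: CDB Add1=6; issue ADD r3<-Add1 | r0:Add2,r1:4,r2:2,r3:Add1,r4:3,r5:1
c5: CDB Add2=-1; issue ADD r1<-Add2 | r0:-1,r1:Add2,r2:2,r3:Add1,r4:3,r5:1
c6: stall | r0:-1,r1:Add2,r2:2,r3:Add1,r4:3,r5:1
c7: CDB Add1=3; issue ADD r4<-Add1 | r0:-1,r1:Add2,r2:2,r3:3,r4:Add1,r5:1
c8: CDB Add2=3; issue MUL r2<-Mul1 | r0:-1,r1:3,r2:Mul1,r3:3,r4:Add1,r5:1
c9: issue SUB r4<-Add2 | r0:-1,r1:3,r2:Mul1,r3:3,r4:Add2,r5:1
c10: CDB Add1=4 | r0:-1,r1:3,r2:Mul1,r3:3,r4:Add2,r5:1
c11: - | r0:-1,r1:3,r2:Mul1,r3:3,r4:Add2,r5:1
c12: CDB Mul1=-2 | r0:-1,r1:3,r2:-2,r3:3,r4:Add2,r5:1
c13: - | r0:-1,r1:3,r2:-2,r3:3,r4:Add2,r5:1
c14: - | r0:-1,r1:3,r2:-2,r3:3,r4:Add2,r5:1
c15: CDB Add2=-6 | r0:-1,r1:3,r2:-2,r3:3,r4:-6,r5:1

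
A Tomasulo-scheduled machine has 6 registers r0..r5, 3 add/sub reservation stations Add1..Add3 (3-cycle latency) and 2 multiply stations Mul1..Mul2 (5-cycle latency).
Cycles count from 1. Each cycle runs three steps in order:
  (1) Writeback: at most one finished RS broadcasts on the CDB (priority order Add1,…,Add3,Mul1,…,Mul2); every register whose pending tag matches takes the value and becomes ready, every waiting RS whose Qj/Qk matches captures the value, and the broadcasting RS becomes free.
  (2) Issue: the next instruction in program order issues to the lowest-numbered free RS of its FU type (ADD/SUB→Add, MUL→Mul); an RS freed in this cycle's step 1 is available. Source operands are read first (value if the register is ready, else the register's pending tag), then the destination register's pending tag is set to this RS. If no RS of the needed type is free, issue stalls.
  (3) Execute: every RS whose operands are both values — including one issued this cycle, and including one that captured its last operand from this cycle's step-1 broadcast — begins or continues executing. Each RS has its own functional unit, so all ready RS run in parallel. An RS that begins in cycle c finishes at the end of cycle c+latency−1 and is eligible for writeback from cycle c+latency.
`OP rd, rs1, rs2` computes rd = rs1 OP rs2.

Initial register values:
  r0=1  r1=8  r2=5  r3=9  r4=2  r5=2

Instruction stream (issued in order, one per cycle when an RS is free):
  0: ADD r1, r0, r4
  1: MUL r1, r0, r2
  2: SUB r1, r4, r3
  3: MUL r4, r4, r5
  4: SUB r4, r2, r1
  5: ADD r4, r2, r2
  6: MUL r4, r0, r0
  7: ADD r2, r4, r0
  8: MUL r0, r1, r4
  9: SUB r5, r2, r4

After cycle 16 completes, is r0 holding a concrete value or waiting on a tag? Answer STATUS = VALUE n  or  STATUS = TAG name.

c1: issue ADD r1<-Add1 | r0:1,r1:Add1,r2:5,r3:9,r4:2,r5:2
c2: issue MUL r1<-Mul1 | r0:1,r1:Mul1,r2:5,r3:9,r4:2,r5:2
c3: issue SUB r1<-Add2 | r0:1,r1:Add2,r2:5,r3:9,r4:2,r5:2
c4: CDB Add1=3; issue MUL r4<-Mul2 | r0:1,r1:Add2,r2:5,r3:9,r4:Mul2,r5:2
c5: issue SUB r4<-Add1 | r0:1,r1:Add2,r2:5,r3:9,r4:Add1,r5:2
c6: CDB Add2=-7; issue ADD r4<-Add2 | r0:1,r1:-7,r2:5,r3:9,r4:Add2,r5:2
c7: CDB Mul1=5; issue MUL r4<-Mul1 | r0:1,r1:-7,r2:5,r3:9,r4:Mul1,r5:2
c8: issue ADD r2<-Add3 | r0:1,r1:-7,r2:Add3,r3:9,r4:Mul1,r5:2
c9: CDB Add1=12; stall | r0:1,r1:-7,r2:Add3,r3:9,r4:Mul1,r5:2
c10: CDB Add2=10; stall | r0:1,r1:-7,r2:Add3,r3:9,r4:Mul1,r5:2
c11: CDB Mul2=4; issue MUL r0<-Mul2 | r0:Mul2,r1:-7,r2:Add3,r3:9,r4:Mul1,r5:2
c12: CDB Mul1=1; issue SUB r5<-Add1 | r0:Mul2,r1:-7,r2:Add3,r3:9,r4:1,r5:Add1
c13: - | r0:Mul2,r1:-7,r2:Add3,r3:9,r4:1,r5:Add1
c14: - | r0:Mul2,r1:-7,r2:Add3,r3:9,r4:1,r5:Add1
c15: CDB Add3=2 | r0:Mul2,r1:-7,r2:2,r3:9,r4:1,r5:Add1
c16: - | r0:Mul2,r1:-7,r2:2,r3:9,r4:1,r5:Add1

STATUS = TAG Mul2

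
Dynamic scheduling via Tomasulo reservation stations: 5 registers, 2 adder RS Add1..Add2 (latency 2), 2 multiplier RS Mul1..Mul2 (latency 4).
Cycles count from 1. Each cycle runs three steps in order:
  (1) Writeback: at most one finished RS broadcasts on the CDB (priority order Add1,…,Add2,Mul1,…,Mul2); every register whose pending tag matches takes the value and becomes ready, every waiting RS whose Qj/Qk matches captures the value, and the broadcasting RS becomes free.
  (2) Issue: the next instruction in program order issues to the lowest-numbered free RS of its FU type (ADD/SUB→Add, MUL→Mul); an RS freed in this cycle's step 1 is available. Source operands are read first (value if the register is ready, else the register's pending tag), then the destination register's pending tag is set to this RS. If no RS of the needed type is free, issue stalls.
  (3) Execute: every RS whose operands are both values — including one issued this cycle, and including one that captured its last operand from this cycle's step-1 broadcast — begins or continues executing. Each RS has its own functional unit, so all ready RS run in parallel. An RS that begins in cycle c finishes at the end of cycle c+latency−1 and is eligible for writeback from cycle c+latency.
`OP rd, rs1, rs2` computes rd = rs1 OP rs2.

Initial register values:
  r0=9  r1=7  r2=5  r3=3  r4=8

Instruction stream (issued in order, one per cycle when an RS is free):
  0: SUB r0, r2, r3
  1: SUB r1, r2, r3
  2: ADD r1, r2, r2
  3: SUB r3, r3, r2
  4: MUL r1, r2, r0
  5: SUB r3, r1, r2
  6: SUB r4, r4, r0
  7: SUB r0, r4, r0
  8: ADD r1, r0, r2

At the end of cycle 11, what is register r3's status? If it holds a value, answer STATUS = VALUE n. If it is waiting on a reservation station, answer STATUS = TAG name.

  c1: issue SUB r0<-Add1  regs: r0:Add1,r1:7,r2:5,r3:3,r4:8
  c2: issue SUB r1<-Add2  regs: r0:Add1,r1:Add2,r2:5,r3:3,r4:8
  c3: CDB Add1=2; issue ADD r1<-Add1  regs: r0:2,r1:Add1,r2:5,r3:3,r4:8
  c4: CDB Add2=2; issue SUB r3<-Add2  regs: r0:2,r1:Add1,r2:5,r3:Add2,r4:8
  c5: CDB Add1=10; issue MUL r1<-Mul1  regs: r0:2,r1:Mul1,r2:5,r3:Add2,r4:8
  c6: CDB Add2=-2; issue SUB r3<-Add1  regs: r0:2,r1:Mul1,r2:5,r3:Add1,r4:8
  c7: issue SUB r4<-Add2  regs: r0:2,r1:Mul1,r2:5,r3:Add1,r4:Add2
  c8: stall  regs: r0:2,r1:Mul1,r2:5,r3:Add1,r4:Add2
  c9: CDB Add2=6; issue SUB r0<-Add2  regs: r0:Add2,r1:Mul1,r2:5,r3:Add1,r4:6
  c10: CDB Mul1=10; stall  regs: r0:Add2,r1:10,r2:5,r3:Add1,r4:6
  c11: CDB Add2=4; issue ADD r1<-Add2  regs: r0:4,r1:Add2,r2:5,r3:Add1,r4:6

STATUS = TAG Add1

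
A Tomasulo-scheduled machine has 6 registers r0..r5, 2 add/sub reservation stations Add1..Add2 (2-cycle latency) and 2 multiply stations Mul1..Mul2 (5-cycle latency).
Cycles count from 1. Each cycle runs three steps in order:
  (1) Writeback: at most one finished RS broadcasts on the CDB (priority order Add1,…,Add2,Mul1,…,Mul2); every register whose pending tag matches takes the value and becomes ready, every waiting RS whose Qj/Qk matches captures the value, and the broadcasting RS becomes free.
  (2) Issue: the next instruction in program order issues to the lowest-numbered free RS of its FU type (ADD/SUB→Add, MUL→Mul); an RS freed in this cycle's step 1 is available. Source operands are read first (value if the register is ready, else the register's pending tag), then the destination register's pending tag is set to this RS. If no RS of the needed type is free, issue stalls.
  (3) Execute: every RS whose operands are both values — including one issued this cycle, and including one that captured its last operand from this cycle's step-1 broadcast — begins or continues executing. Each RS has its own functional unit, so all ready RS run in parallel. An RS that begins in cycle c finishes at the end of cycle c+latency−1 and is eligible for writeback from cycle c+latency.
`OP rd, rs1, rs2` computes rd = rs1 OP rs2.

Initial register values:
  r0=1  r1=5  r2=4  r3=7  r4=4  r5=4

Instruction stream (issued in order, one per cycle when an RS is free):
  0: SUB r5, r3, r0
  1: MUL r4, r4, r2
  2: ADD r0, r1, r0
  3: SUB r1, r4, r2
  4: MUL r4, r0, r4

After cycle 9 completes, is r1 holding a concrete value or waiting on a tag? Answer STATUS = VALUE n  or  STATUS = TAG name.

STATUS = VALUE 12

c1: issue SUB r5<-Add1 | r0:1,r1:5,r2:4,r3:7,r4:4,r5:Add1
c2: issue MUL r4<-Mul1 | r0:1,r1:5,r2:4,r3:7,r4:Mul1,r5:Add1
c3: CDB Add1=6; issue ADD r0<-Add1 | r0:Add1,r1:5,r2:4,r3:7,r4:Mul1,r5:6
c4: issue SUB r1<-Add2 | r0:Add1,r1:Add2,r2:4,r3:7,r4:Mul1,r5:6
c5: CDB Add1=6; issue MUL r4<-Mul2 | r0:6,r1:Add2,r2:4,r3:7,r4:Mul2,r5:6
c6: - | r0:6,r1:Add2,r2:4,r3:7,r4:Mul2,r5:6
c7: CDB Mul1=16 | r0:6,r1:Add2,r2:4,r3:7,r4:Mul2,r5:6
c8: - | r0:6,r1:Add2,r2:4,r3:7,r4:Mul2,r5:6
c9: CDB Add2=12 | r0:6,r1:12,r2:4,r3:7,r4:Mul2,r5:6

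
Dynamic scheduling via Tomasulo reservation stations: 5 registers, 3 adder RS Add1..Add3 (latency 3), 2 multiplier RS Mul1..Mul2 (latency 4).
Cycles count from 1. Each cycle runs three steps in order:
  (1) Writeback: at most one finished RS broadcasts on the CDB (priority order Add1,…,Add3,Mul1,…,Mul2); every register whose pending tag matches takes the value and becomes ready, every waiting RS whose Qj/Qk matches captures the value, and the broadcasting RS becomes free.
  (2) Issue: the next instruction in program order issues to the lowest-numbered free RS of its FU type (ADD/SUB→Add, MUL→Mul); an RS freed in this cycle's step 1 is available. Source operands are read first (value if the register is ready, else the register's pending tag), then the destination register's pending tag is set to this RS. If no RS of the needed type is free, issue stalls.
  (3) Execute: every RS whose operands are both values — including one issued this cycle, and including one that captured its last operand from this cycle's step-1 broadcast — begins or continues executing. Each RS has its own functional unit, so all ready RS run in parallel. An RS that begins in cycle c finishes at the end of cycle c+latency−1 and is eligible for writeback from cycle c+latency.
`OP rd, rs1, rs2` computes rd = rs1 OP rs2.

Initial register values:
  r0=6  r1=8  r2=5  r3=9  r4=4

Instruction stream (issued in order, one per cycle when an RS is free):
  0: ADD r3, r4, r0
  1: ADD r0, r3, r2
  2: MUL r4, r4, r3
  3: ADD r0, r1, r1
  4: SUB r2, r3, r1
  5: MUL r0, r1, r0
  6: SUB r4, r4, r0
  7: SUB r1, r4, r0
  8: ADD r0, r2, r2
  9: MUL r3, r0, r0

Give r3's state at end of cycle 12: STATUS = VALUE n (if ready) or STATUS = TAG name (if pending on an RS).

c1: issue ADD r3<-Add1 | r0:6,r1:8,r2:5,r3:Add1,r4:4
c2: issue ADD r0<-Add2 | r0:Add2,r1:8,r2:5,r3:Add1,r4:4
c3: issue MUL r4<-Mul1 | r0:Add2,r1:8,r2:5,r3:Add1,r4:Mul1
c4: CDB Add1=10; issue ADD r0<-Add1 | r0:Add1,r1:8,r2:5,r3:10,r4:Mul1
c5: issue SUB r2<-Add3 | r0:Add1,r1:8,r2:Add3,r3:10,r4:Mul1
c6: issue MUL r0<-Mul2 | r0:Mul2,r1:8,r2:Add3,r3:10,r4:Mul1
c7: CDB Add1=16; issue SUB r4<-Add1 | r0:Mul2,r1:8,r2:Add3,r3:10,r4:Add1
c8: CDB Add2=15; issue SUB r1<-Add2 | r0:Mul2,r1:Add2,r2:Add3,r3:10,r4:Add1
c9: CDB Add3=2; issue ADD r0<-Add3 | r0:Add3,r1:Add2,r2:2,r3:10,r4:Add1
c10: CDB Mul1=40; issue MUL r3<-Mul1 | r0:Add3,r1:Add2,r2:2,r3:Mul1,r4:Add1
c11: CDB Mul2=128 | r0:Add3,r1:Add2,r2:2,r3:Mul1,r4:Add1
c12: CDB Add3=4 | r0:4,r1:Add2,r2:2,r3:Mul1,r4:Add1

STATUS = TAG Mul1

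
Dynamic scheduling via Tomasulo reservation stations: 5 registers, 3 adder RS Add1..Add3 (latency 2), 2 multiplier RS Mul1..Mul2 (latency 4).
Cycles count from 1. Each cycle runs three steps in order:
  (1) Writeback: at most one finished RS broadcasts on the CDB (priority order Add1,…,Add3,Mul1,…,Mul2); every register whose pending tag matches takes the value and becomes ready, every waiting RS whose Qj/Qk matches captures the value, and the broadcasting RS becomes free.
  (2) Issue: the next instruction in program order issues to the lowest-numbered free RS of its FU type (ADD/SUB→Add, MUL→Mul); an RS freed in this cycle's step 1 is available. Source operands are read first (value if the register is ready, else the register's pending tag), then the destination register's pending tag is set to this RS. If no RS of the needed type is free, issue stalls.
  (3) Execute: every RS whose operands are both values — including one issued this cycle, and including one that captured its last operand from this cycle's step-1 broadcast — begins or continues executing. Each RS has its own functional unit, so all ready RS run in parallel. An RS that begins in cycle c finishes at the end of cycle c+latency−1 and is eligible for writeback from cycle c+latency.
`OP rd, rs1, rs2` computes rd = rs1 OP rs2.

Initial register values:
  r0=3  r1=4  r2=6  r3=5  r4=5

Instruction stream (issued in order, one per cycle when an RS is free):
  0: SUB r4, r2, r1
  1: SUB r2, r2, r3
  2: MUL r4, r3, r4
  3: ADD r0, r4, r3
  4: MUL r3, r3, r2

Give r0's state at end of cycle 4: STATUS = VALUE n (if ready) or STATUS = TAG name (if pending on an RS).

cycle 1: issue SUB r4<-Add1 // r0:3,r1:4,r2:6,r3:5,r4:Add1
cycle 2: issue SUB r2<-Add2 // r0:3,r1:4,r2:Add2,r3:5,r4:Add1
cycle 3: CDB Add1=2; issue MUL r4<-Mul1 // r0:3,r1:4,r2:Add2,r3:5,r4:Mul1
cycle 4: CDB Add2=1; issue ADD r0<-Add1 // r0:Add1,r1:4,r2:1,r3:5,r4:Mul1

STATUS = TAG Add1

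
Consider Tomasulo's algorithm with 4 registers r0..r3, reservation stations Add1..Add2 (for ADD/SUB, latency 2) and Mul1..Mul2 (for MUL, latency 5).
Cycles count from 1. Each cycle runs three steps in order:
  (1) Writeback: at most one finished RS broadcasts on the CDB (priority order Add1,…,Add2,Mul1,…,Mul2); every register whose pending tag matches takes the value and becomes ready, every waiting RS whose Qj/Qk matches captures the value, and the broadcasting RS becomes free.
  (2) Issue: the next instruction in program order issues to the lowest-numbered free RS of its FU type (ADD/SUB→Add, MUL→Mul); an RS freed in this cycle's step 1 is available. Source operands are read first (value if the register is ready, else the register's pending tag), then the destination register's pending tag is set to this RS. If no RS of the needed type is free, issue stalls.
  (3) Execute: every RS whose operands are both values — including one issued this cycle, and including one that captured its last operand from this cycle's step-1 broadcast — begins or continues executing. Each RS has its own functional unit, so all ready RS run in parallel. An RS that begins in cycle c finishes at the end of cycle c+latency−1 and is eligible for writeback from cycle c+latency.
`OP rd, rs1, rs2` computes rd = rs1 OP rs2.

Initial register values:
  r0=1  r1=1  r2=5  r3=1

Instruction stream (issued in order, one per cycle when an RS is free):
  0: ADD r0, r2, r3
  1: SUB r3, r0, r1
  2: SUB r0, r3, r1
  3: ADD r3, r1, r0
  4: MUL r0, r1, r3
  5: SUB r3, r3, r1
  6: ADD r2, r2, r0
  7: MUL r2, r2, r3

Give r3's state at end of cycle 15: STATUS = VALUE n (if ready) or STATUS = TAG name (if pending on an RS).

cycle 1: issue ADD r0<-Add1 // r0:Add1,r1:1,r2:5,r3:1
cycle 2: issue SUB r3<-Add2 // r0:Add1,r1:1,r2:5,r3:Add2
cycle 3: CDB Add1=6; issue SUB r0<-Add1 // r0:Add1,r1:1,r2:5,r3:Add2
cycle 4: stall // r0:Add1,r1:1,r2:5,r3:Add2
cycle 5: CDB Add2=5; issue ADD r3<-Add2 // r0:Add1,r1:1,r2:5,r3:Add2
cycle 6: issue MUL r0<-Mul1 // r0:Mul1,r1:1,r2:5,r3:Add2
cycle 7: CDB Add1=4; issue SUB r3<-Add1 // r0:Mul1,r1:1,r2:5,r3:Add1
cycle 8: stall // r0:Mul1,r1:1,r2:5,r3:Add1
cycle 9: CDB Add2=5; issue ADD r2<-Add2 // r0:Mul1,r1:1,r2:Add2,r3:Add1
cycle 10: issue MUL r2<-Mul2 // r0:Mul1,r1:1,r2:Mul2,r3:Add1
cycle 11: CDB Add1=4 // r0:Mul1,r1:1,r2:Mul2,r3:4
cycle 12: - // r0:Mul1,r1:1,r2:Mul2,r3:4
cycle 13: - // r0:Mul1,r1:1,r2:Mul2,r3:4
cycle 14: CDB Mul1=5 // r0:5,r1:1,r2:Mul2,r3:4
cycle 15: - // r0:5,r1:1,r2:Mul2,r3:4

STATUS = VALUE 4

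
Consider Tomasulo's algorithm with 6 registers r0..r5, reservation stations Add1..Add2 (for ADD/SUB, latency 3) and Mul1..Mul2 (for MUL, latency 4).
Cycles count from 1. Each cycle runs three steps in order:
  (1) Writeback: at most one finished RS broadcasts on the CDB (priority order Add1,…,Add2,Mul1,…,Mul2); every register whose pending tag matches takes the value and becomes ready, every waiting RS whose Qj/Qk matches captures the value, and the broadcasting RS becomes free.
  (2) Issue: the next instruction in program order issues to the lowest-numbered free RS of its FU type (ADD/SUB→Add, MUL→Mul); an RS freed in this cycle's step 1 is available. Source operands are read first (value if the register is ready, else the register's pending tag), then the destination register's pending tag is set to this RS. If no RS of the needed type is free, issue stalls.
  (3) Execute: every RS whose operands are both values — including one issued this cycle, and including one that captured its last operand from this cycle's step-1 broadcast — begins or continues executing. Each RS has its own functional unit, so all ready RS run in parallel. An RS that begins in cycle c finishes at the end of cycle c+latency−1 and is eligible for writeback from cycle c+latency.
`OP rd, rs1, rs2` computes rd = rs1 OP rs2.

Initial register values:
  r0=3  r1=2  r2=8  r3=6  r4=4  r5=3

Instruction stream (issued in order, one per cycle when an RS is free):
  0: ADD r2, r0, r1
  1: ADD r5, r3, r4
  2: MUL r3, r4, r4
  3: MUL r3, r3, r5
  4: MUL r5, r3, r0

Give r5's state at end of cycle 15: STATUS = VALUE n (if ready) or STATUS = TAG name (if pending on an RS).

STATUS = VALUE 480

  c1: issue ADD r2<-Add1  regs: r0:3,r1:2,r2:Add1,r3:6,r4:4,r5:3
  c2: issue ADD r5<-Add2  regs: r0:3,r1:2,r2:Add1,r3:6,r4:4,r5:Add2
  c3: issue MUL r3<-Mul1  regs: r0:3,r1:2,r2:Add1,r3:Mul1,r4:4,r5:Add2
  c4: CDB Add1=5; issue MUL r3<-Mul2  regs: r0:3,r1:2,r2:5,r3:Mul2,r4:4,r5:Add2
  c5: CDB Add2=10; stall  regs: r0:3,r1:2,r2:5,r3:Mul2,r4:4,r5:10
  c6: stall  regs: r0:3,r1:2,r2:5,r3:Mul2,r4:4,r5:10
  c7: CDB Mul1=16; issue MUL r5<-Mul1  regs: r0:3,r1:2,r2:5,r3:Mul2,r4:4,r5:Mul1
  c8: -  regs: r0:3,r1:2,r2:5,r3:Mul2,r4:4,r5:Mul1
  c9: -  regs: r0:3,r1:2,r2:5,r3:Mul2,r4:4,r5:Mul1
  c10: -  regs: r0:3,r1:2,r2:5,r3:Mul2,r4:4,r5:Mul1
  c11: CDB Mul2=160  regs: r0:3,r1:2,r2:5,r3:160,r4:4,r5:Mul1
  c12: -  regs: r0:3,r1:2,r2:5,r3:160,r4:4,r5:Mul1
  c13: -  regs: r0:3,r1:2,r2:5,r3:160,r4:4,r5:Mul1
  c14: -  regs: r0:3,r1:2,r2:5,r3:160,r4:4,r5:Mul1
  c15: CDB Mul1=480  regs: r0:3,r1:2,r2:5,r3:160,r4:4,r5:480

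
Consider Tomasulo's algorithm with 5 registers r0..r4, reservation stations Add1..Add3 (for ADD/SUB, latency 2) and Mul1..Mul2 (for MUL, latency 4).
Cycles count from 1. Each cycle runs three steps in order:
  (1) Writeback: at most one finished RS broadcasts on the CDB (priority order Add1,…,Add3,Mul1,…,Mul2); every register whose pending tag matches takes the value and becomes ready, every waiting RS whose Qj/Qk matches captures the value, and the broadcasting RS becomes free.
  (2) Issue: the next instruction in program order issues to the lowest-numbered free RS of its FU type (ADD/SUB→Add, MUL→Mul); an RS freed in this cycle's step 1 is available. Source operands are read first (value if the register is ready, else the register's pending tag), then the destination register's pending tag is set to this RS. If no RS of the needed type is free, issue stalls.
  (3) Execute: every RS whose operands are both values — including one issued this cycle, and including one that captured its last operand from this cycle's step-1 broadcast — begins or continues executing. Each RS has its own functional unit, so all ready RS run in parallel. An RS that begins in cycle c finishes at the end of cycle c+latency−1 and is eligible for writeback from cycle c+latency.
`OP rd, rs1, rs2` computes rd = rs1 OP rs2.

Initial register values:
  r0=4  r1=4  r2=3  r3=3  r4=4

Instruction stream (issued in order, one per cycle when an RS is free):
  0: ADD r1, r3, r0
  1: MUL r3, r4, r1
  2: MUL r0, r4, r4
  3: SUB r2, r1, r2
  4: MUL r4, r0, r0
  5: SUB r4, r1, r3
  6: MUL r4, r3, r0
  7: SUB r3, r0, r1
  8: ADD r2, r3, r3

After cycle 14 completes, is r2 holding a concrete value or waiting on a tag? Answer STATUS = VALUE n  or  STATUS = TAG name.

STATUS = VALUE 18

cycle 1: issue ADD r1<-Add1 // r0:4,r1:Add1,r2:3,r3:3,r4:4
cycle 2: issue MUL r3<-Mul1 // r0:4,r1:Add1,r2:3,r3:Mul1,r4:4
cycle 3: CDB Add1=7; issue MUL r0<-Mul2 // r0:Mul2,r1:7,r2:3,r3:Mul1,r4:4
cycle 4: issue SUB r2<-Add1 // r0:Mul2,r1:7,r2:Add1,r3:Mul1,r4:4
cycle 5: stall // r0:Mul2,r1:7,r2:Add1,r3:Mul1,r4:4
cycle 6: CDB Add1=4; stall // r0:Mul2,r1:7,r2:4,r3:Mul1,r4:4
cycle 7: CDB Mul1=28; issue MUL r4<-Mul1 // r0:Mul2,r1:7,r2:4,r3:28,r4:Mul1
cycle 8: CDB Mul2=16; issue SUB r4<-Add1 // r0:16,r1:7,r2:4,r3:28,r4:Add1
cycle 9: issue MUL r4<-Mul2 // r0:16,r1:7,r2:4,r3:28,r4:Mul2
cycle 10: CDB Add1=-21; issue SUB r3<-Add1 // r0:16,r1:7,r2:4,r3:Add1,r4:Mul2
cycle 11: issue ADD r2<-Add2 // r0:16,r1:7,r2:Add2,r3:Add1,r4:Mul2
cycle 12: CDB Add1=9 // r0:16,r1:7,r2:Add2,r3:9,r4:Mul2
cycle 13: CDB Mul1=256 // r0:16,r1:7,r2:Add2,r3:9,r4:Mul2
cycle 14: CDB Add2=18 // r0:16,r1:7,r2:18,r3:9,r4:Mul2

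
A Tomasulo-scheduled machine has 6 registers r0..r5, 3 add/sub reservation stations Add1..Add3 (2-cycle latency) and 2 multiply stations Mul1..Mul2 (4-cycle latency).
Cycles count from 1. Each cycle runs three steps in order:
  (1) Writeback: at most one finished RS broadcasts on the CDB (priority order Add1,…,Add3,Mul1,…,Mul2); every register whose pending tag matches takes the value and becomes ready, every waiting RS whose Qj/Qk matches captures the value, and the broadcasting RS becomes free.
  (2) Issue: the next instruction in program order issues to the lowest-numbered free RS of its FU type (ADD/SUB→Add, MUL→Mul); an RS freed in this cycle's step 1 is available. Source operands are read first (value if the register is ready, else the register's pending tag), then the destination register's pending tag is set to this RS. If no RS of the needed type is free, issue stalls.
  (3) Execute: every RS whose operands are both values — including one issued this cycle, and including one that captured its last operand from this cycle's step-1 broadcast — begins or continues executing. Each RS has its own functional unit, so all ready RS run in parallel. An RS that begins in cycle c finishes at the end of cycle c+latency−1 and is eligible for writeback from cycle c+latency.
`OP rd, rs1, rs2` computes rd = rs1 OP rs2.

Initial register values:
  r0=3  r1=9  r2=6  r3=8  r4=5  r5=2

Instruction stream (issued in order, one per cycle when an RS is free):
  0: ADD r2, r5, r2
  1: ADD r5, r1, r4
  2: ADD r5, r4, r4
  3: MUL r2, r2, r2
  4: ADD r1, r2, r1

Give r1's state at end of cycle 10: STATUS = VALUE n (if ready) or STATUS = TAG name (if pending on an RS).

c1: issue ADD r2<-Add1 | r0:3,r1:9,r2:Add1,r3:8,r4:5,r5:2
c2: issue ADD r5<-Add2 | r0:3,r1:9,r2:Add1,r3:8,r4:5,r5:Add2
c3: CDB Add1=8; issue ADD r5<-Add1 | r0:3,r1:9,r2:8,r3:8,r4:5,r5:Add1
c4: CDB Add2=14; issue MUL r2<-Mul1 | r0:3,r1:9,r2:Mul1,r3:8,r4:5,r5:Add1
c5: CDB Add1=10; issue ADD r1<-Add1 | r0:3,r1:Add1,r2:Mul1,r3:8,r4:5,r5:10
c6: - | r0:3,r1:Add1,r2:Mul1,r3:8,r4:5,r5:10
c7: - | r0:3,r1:Add1,r2:Mul1,r3:8,r4:5,r5:10
c8: CDB Mul1=64 | r0:3,r1:Add1,r2:64,r3:8,r4:5,r5:10
c9: - | r0:3,r1:Add1,r2:64,r3:8,r4:5,r5:10
c10: CDB Add1=73 | r0:3,r1:73,r2:64,r3:8,r4:5,r5:10

STATUS = VALUE 73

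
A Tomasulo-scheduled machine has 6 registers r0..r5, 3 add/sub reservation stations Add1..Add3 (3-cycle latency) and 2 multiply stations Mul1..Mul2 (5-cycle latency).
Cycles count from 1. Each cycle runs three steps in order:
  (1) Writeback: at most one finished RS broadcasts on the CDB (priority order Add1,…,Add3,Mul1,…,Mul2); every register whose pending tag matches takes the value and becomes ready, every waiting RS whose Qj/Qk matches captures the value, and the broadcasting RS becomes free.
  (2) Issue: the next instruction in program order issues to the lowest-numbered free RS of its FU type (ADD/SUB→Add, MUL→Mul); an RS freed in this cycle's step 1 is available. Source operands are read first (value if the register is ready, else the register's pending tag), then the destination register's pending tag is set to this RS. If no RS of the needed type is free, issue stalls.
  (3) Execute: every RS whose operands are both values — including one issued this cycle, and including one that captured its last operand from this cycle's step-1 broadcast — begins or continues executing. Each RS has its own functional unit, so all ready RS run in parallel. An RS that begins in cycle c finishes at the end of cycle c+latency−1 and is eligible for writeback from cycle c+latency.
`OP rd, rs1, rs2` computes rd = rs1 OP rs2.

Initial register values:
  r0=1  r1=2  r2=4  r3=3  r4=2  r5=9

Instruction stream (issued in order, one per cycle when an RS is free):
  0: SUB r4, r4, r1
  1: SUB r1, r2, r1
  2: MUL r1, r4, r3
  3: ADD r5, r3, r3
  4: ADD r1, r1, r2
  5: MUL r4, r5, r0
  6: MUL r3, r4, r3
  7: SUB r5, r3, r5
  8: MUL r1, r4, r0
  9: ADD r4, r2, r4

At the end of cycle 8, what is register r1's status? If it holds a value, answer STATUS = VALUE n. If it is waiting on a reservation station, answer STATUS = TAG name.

STATUS = TAG Add2

cycle 1: issue SUB r4<-Add1 // r0:1,r1:2,r2:4,r3:3,r4:Add1,r5:9
cycle 2: issue SUB r1<-Add2 // r0:1,r1:Add2,r2:4,r3:3,r4:Add1,r5:9
cycle 3: issue MUL r1<-Mul1 // r0:1,r1:Mul1,r2:4,r3:3,r4:Add1,r5:9
cycle 4: CDB Add1=0; issue ADD r5<-Add1 // r0:1,r1:Mul1,r2:4,r3:3,r4:0,r5:Add1
cycle 5: CDB Add2=2; issue ADD r1<-Add2 // r0:1,r1:Add2,r2:4,r3:3,r4:0,r5:Add1
cycle 6: issue MUL r4<-Mul2 // r0:1,r1:Add2,r2:4,r3:3,r4:Mul2,r5:Add1
cycle 7: CDB Add1=6; stall // r0:1,r1:Add2,r2:4,r3:3,r4:Mul2,r5:6
cycle 8: stall // r0:1,r1:Add2,r2:4,r3:3,r4:Mul2,r5:6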